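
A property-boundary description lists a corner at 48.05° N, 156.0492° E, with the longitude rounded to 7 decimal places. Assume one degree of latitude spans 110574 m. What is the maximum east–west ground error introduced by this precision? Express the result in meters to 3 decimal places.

0.004 meters

Rounding to 7 decimal places leaves the longitude within ±5e-08° of the true value.
Parallels shrink by cos φ, so at 48.05° a degree of longitude is 110574 × 0.6685 ≈ 73916.7 m.
So at most 5e-08° × 73916.7 ≈ 0.00369584 m east–west.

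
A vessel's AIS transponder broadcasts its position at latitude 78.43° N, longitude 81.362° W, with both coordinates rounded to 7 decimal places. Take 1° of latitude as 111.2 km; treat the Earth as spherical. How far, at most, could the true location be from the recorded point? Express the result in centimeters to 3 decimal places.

0.567 centimeters

Rounding to 7 decimal places leaves each coordinate within ±5e-08° of the true value.
Latitude error → 5e-08 × 111200 = 0.00556 m along the meridian.
Longitude error → 5e-08 × 111200 × cos 78.43° = 5e-08 × 111200 × 0.2006 ≈ 0.00111514 m.
Worst case both components are at the extreme and orthogonal: √(0.00556² + 0.00111514²) ≈ 0.00567073 m.
That is 0.00567073 m = 0.56707 cm.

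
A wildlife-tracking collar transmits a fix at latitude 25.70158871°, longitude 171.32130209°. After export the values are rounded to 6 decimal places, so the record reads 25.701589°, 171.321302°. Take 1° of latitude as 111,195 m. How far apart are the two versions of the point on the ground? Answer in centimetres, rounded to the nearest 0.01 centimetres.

Δlat = 25.70158871 − 25.701589 = -0.00000029°; Δlon = 171.32130209 − 171.321302 = +0.00000009°.
N–S: -0.00000029° × 111195 m/° = -0.0322465 m.
E–W at 25.7016°: 0.00000009° × 111195 × cos 25.7016° = 0.00000009 × 111195 × 0.9011 ≈ 0.00901745 m.
Distance: √(0.0322465² + 0.00901745²) ≈ 0.0334836 m.
That is 0.0334836 m = 3.3484 cm.

3.35 centimetres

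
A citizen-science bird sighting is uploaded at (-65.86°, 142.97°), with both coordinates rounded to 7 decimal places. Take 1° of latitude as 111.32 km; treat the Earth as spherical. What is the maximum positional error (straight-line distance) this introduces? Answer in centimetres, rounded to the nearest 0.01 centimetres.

0.60 centimetres

Rounding to 7 decimal places leaves each coordinate within ±5e-08° of the true value.
N–S: 5e-08° × 111320 m/° = 0.005566 m.
E–W at 65.86°: 5e-08° × 111320 × cos 65.86° = 5e-08 × 111320 × 0.4090 ≈ 0.00227631 m.
The two errors are perpendicular, so the maximum displacement is √(0.005566² + 0.00227631²) ≈ 0.00601348 m.
That is 0.00601348 m = 0.60135 cm.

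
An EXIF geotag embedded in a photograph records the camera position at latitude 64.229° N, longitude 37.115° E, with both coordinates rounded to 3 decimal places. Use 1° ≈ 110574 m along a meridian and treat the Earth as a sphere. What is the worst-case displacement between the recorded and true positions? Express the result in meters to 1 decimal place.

60.3 meters

Rounding to 3 decimal places leaves each coordinate within ±0.0005° of the true value.
North–south component: 0.0005° × 110574 = 55.287 m.
Longitude error → 0.0005 × 110574 × cos 64.229° = 0.0005 × 110574 × 0.4348 ≈ 24.0374 m.
Worst case both components are at the extreme and orthogonal: √(55.287² + 24.0374²) ≈ 60.2864 m.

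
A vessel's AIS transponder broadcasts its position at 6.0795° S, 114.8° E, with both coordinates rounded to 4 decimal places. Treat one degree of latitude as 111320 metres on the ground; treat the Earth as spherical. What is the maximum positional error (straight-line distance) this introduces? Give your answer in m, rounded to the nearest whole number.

8 m

Rounding to 4 decimal places leaves each coordinate within ±5e-05° of the true value.
North–south component: 5e-05° × 111320 = 5.566 m.
East–west component at 6.0795°: 5e-05° × 111320 × cos 6.0795° ≈ 5e-05 × 110694 ≈ 5.5347 m.
Worst case both components are at the extreme and orthogonal: √(5.566² + 5.5347²) ≈ 7.84941 m.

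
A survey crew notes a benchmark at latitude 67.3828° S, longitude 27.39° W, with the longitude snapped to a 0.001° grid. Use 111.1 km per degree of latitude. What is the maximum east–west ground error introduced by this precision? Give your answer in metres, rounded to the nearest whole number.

With a 0.001° grid the true value lies within half a step, ±0.001°/2 = ±0.0005°, of the stored one.
At latitude 67.3828° a degree of longitude spans 111100 m × cos 67.3828° = 111100 × 0.3846 ≈ 42726 m.
So at most 0.0005° × 42726 ≈ 21.363 m east–west.

21 metres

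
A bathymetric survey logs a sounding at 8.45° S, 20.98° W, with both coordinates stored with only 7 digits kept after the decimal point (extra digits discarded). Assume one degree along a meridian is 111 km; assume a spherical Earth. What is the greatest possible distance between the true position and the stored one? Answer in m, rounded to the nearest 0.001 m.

0.016 m

Truncating at 7 decimal places can drop up to a full unit in the last place, so each coordinate may be off by as much as 1e-07°.
Latitude error → 1e-07 × 111000 = 0.0111 m along the meridian.
Longitude error → 1e-07 × 111000 × cos 8.45° = 1e-07 × 111000 × 0.9891 ≈ 0.0109795 m.
The two errors are perpendicular, so the maximum displacement is √(0.0111² + 0.0109795²) ≈ 0.0156128 m.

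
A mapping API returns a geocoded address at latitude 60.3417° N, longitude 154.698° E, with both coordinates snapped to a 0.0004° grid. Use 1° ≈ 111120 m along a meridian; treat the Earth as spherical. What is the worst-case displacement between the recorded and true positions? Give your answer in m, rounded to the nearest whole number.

With a 0.0004° grid the true value lies within half a step, ±0.0004°/2 = ±0.0002°, of the stored one.
Latitude error → 0.0002 × 111120 = 22.224 m along the meridian.
E–W at 60.3417°: 0.0002° × 111120 × cos 60.3417° = 0.0002 × 111120 × 0.4948 ≈ 10.997 m.
Worst case both components are at the extreme and orthogonal: √(22.224² + 10.997²) ≈ 24.796 m.

25 m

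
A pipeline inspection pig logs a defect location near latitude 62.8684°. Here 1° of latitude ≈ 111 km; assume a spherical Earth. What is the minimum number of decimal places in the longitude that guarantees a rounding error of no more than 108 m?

3

At 62.8684° one degree of longitude covers 111000 × cos 62.8684° ≈ 111000 × 0.4560 ≈ 50620 m.
N decimal places → at most half a unit in the last place, 0.5 × 10⁻ᴺ° = 50620/2 × 10⁻ᴺ m.
Setting 25310 × 10⁻ᴺ ≤ 108 gives 10ᴺ ≥ 234.4, i.e. N ≥ 2.37.
N = 2 would give 253 m (too coarse); N = 3 gives 25.3 m ≤ 108 m.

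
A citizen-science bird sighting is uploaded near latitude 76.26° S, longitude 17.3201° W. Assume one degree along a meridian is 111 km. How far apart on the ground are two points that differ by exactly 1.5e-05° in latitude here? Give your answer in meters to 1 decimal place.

1.7 meters

Along a meridian 1.5e-05° is 1.5e-05 × 111000 = 1.665 m.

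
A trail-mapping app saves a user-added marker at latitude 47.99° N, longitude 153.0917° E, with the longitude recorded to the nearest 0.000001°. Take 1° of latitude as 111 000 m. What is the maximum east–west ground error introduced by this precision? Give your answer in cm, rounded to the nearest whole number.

Rounding to 6 decimal places leaves the longitude within ±5e-07° of the true value.
Parallels shrink by cos φ, so at 47.99° a degree of longitude is 111000 × 0.6693 ≈ 74287.9 m.
So at most 5e-07° × 74287.9 ≈ 0.0371439 m east–west.
That is 0.0371439 m = 3.7144 cm.

4 cm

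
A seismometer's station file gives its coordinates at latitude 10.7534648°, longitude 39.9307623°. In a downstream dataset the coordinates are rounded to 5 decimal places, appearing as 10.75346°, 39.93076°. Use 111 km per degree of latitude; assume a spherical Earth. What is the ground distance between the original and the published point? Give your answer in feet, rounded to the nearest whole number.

Δlat = 10.7534648 − 10.75346 = +0.0000048°; Δlon = 39.9307623 − 39.93076 = +0.0000023°.
N–S: 0.0000048° × 111000 m/° = 0.5328 m.
E–W at 10.7535°: 0.0000023° × 111000 × cos 10.7535° = 0.0000023 × 111000 × 0.9824 ≈ 0.250817 m.
Distance: √(0.5328² + 0.250817²) ≈ 0.588884 m.
In feet: 0.588884 m ÷ 0.3048 ≈ 1.932 ft.

2 feet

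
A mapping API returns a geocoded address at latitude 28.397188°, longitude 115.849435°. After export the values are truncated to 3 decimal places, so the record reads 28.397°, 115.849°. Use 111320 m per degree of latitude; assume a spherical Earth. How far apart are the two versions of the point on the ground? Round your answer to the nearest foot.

156 feet

The latitude changed by +0.000188° and the longitude by +0.000435°.
North–south shift: 0.000188 × 111320 = 20.9282 m.
East–west at this latitude: 0.000435° × 111320 × cos 28.397° ≈ 0.000435 × 97925.3 = 42.5975 m.
Distance: √(20.9282² + 42.5975²) ≈ 47.4609 m.
Converting: 47.4609 m × 3.2808 ft/m ≈ 155.71 ft.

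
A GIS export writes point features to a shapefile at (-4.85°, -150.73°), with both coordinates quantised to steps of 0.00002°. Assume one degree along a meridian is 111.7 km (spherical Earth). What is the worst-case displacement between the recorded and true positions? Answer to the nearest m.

With a 0.00002° grid the true value lies within half a step, ±0.00002°/2 = ±1e-05°, of the stored one.
North–south component: 1e-05° × 111700 = 1.117 m.
Longitude error → 1e-05 × 111700 × cos 4.85° = 1e-05 × 111700 × 0.9964 ≈ 1.113 m.
Combining orthogonally: (1.117² + 1.113²)^½ ≈ 1.57685 m.

2 m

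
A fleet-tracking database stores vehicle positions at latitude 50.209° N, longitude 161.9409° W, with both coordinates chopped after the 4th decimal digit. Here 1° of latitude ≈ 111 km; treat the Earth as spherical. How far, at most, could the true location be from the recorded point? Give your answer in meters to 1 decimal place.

Truncating at 4 decimal places can drop up to a full unit in the last place, so each coordinate may be off by as much as 0.0001°.
Latitude error → 0.0001 × 111000 = 11.1 m along the meridian.
East–west component at 50.209°: 0.0001° × 111000 × cos 50.209° ≈ 0.0001 × 71038.8 ≈ 7.10388 m.
Combining orthogonally: (11.1² + 7.10388²)^½ ≈ 13.1786 m.

13.2 meters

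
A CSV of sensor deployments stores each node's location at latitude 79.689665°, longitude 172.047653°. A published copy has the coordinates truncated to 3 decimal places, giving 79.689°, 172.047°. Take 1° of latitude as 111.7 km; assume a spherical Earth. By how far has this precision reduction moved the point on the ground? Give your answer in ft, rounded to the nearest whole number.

247 ft

Δlat = 79.689665 − 79.689 = +0.000665°; Δlon = 172.047653 − 172.047 = +0.000653°.
N–S: 0.000665° × 111700 m/° = 74.2805 m.
E–W at 79.689°: 0.000653° × 111700 × cos 79.689° = 0.000653 × 111700 × 0.1790 ≈ 13.0556 m.
Hypotenuse of the two orthogonal shifts: √(74.2805² + 13.0556²) = 75.4191 m.
Converting: 75.4191 m × 3.2808 ft/m ≈ 247.44 ft.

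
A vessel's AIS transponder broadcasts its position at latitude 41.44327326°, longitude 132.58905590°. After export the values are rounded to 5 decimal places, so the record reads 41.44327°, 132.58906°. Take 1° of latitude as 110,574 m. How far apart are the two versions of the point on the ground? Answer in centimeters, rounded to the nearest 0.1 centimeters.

49.5 centimeters

Δlat = 41.44327326 − 41.44327 = +0.00000326°; Δlon = 132.58905590 − 132.58906 = -0.00000410°.
N–S: 0.00000326° × 110574 m/° = 0.360471 m.
E–W at 41.4433°: -0.00000410° × 110574 × cos 41.4433° = -0.00000410 × 110574 × 0.7496 ≈ -0.339839 m.
Combined displacement = (0.360471² + 0.339839²)^½ ≈ 0.495409 m.
That is 0.495409 m = 49.541 cm.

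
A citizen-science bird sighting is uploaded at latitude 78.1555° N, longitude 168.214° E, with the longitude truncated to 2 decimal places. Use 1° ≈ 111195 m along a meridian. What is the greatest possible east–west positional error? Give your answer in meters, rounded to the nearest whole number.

Truncating at 2 decimal places can drop up to a full unit in the last place, so the longitude may be off by as much as 0.01°.
At latitude 78.1555° a degree of longitude spans 111195 m × cos 78.1555° = 111195 × 0.2053 ≈ 22823.5 m.
East–west error: 0.01° × 22823.5 m/° ≈ 228.235 m.

228 meters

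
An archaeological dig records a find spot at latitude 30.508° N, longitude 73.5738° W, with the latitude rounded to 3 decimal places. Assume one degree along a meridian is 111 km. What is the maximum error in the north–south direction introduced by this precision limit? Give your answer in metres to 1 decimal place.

55.5 metres

Rounding to 3 decimal places leaves the latitude within ±0.0005° of the true value.
Along the meridian that is 0.0005° × 111000 m/° = 55.5 m.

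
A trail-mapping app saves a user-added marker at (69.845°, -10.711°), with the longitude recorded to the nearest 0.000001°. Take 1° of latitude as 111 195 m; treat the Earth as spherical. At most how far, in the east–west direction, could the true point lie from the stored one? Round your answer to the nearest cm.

2 cm

Rounding to 6 decimal places leaves the longitude within ±5e-07° of the true value.
Parallels shrink by cos φ, so at 69.845° a degree of longitude is 111195 × 0.3446 ≈ 38313.5 m.
So at most 5e-07° × 38313.5 ≈ 0.0191567 m east–west.
That is 0.0191567 m = 1.9157 cm.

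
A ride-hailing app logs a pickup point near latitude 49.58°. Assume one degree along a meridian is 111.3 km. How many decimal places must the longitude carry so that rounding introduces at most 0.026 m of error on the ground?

7

At 49.58° one degree of longitude covers 111300 × cos 49.58° ≈ 111300 × 0.6484 ≈ 72165.3 m.
With N decimal places the half-ulp bound is 0.5·10⁻ᴺ°, or 0.5·10⁻ᴺ × 72165.3 m on the ground.
Need 0.5 × 72165.3 × 10⁻ᴺ ≤ 0.026 → 10⁻ᴺ ≤ 7.206e-07, so N ≥ 6.14.
So 7 decimal places suffice (0.00361 m); 6 would allow up to 0.0361 m.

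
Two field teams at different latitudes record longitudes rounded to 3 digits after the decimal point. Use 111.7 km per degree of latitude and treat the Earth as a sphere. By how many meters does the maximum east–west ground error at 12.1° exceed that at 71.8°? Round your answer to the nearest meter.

Rounding to 3 decimal places leaves the longitude within ±0.0005° of the true value.
At 12.1°: 0.0005° × 111700 × cos 12.1° = 0.0005 × 111700 × 0.9778 ≈ 54.609 m.
At 71.8°: 0.0005° × 111700 × cos 71.8° = 0.0005 × 111700 × 0.3123 ≈ 17.444 m.
Difference: 54.609 − 17.444 = 37.165 m.

37 meters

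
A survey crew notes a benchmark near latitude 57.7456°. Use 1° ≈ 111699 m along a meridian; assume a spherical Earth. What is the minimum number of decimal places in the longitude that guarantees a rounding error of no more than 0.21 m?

At 57.7456° one degree of longitude covers 111699 × cos 57.7456° ≈ 111699 × 0.5337 ≈ 59611.5 m.
With N decimal places the half-ulp bound is 0.5·10⁻ᴺ°, or 0.5·10⁻ᴺ × 59611.5 m on the ground.
Setting 29805.7 × 10⁻ᴺ ≤ 0.21 gives 10ᴺ ≥ 1.419e+05, i.e. N ≥ 5.15.
At 5 places the error can reach 0.298 m, but 6 places keeps it to 0.0298 m.

6 decimal places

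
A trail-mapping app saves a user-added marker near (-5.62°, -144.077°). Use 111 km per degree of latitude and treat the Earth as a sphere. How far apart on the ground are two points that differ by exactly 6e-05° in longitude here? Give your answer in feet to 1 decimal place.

21.7 feet

One degree of longitude here spans 111000 × cos 5.62° = 111000 × 0.9952 ≈ 110466 m; 6e-05° of that is 6.62799 m.
Converting: 6.62799 m × 3.2808 ft/m ≈ 21.745 ft.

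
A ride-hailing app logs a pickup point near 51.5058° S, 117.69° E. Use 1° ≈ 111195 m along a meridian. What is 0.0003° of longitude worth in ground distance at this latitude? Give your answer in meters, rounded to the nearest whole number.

21 meters

At 51.5058° a degree of longitude is 111195 × cos 51.5058° ≈ 69211.7 m, so 0.0003° corresponds to 20.7635 m.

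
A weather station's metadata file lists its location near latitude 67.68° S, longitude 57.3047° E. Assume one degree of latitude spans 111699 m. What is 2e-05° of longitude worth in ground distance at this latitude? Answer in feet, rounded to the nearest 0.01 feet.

2.78 feet

One degree of longitude here spans 111699 × cos 67.68° = 111699 × 0.3798 ≈ 42420.9 m; 2e-05° of that is 0.848419 m.
Converting: 0.848419 m × 3.2808 ft/m ≈ 2.7835 ft.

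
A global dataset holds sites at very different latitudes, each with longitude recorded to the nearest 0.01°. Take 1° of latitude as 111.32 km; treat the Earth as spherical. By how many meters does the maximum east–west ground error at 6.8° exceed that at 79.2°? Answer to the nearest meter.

Rounding to 2 decimal places leaves the longitude within ±0.005° of the true value.
At 6.8°: 0.005° × 111320 × cos 6.8° = 0.005 × 111320 × 0.9930 ≈ 552.68 m.
At 79.2°: 0.005° × 111320 × cos 79.2° = 0.005 × 111320 × 0.1874 ≈ 104.3 m.
So the lower-latitude error exceeds the higher by 552.68 − 104.3 = 448.39 m.

448 meters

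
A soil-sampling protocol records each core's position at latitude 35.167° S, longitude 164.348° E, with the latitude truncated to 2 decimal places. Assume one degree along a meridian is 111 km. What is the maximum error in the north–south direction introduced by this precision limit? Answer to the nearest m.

1110 m

Truncating at 2 decimal places can drop up to a full unit in the last place, so the latitude may be off by as much as 0.01°.
North–south distance: 0.01° × 111000 m/° = 1110 m.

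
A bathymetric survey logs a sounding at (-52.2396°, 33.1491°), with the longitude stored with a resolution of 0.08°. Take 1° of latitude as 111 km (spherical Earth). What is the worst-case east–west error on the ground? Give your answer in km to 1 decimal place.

With a 0.08° grid the true value lies within half a step, ±0.08°/2 = ±0.04°, of the stored one.
At latitude 52.2396° a degree of longitude spans 111000 m × cos 52.2396° = 111000 × 0.6124 ≈ 67972 m.
East–west error: 0.04° × 67972 m/° ≈ 2718.88 m.
That is 2718.88 m = 2.7189 km.

2.7 km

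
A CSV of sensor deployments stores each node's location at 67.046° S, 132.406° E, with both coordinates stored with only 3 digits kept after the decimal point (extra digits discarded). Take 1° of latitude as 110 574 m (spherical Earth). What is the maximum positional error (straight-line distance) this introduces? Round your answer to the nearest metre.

Truncating at 3 decimal places can drop up to a full unit in the last place, so each coordinate may be off by as much as 0.001°.
North–south component: 0.001° × 110574 = 110.574 m.
East–west component at 67.046°: 0.001° × 110574 × cos 67.046° ≈ 0.001 × 43123 ≈ 43.123 m.
The two errors are perpendicular, so the maximum displacement is √(110.574² + 43.123²) ≈ 118.685 m.

119 metres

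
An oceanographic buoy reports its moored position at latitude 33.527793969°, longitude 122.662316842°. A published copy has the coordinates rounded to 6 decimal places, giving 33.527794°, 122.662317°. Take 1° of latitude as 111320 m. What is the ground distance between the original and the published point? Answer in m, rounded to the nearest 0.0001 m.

Δlat = 33.527793969 − 33.527794 = -0.000000031°; Δlon = 122.662316842 − 122.662317 = -0.000000158°.
North–south shift: -0.000000031 × 111320 = -0.00345092 m.
E–W at 33.5278°: -0.000000158° × 111320 × cos 33.5278° = -0.000000158 × 111320 × 0.8336 ≈ -0.0146621 m.
Distance: √(0.00345092² + 0.0146621²) ≈ 0.0150628 m.

0.0151 m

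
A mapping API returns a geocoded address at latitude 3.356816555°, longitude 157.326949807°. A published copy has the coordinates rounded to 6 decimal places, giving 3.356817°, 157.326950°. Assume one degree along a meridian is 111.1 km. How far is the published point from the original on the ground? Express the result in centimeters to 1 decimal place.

5.4 centimeters

Δlat = 3.356816555 − 3.356817 = -0.000000445°; Δlon = 157.326949807 − 157.326950 = -0.000000193°.
North–south shift: -0.000000445 × 111100 = -0.0494395 m.
East–west at this latitude: -0.000000193° × 111100 × cos 3.35682° ≈ -0.000000193 × 110909 = -0.0214055 m.
Distance: √(0.0494395² + 0.0214055²) ≈ 0.0538745 m.
That is 0.0538745 m = 5.3874 cm.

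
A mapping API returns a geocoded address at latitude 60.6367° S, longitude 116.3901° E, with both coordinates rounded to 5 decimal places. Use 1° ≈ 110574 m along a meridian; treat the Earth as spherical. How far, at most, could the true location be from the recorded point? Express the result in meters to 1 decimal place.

Rounding to 5 decimal places leaves each coordinate within ±5e-06° of the true value.
N–S: 5e-06° × 110574 m/° = 0.55287 m.
E–W at 60.6367°: 5e-06° × 110574 × cos 60.6367° = 5e-06 × 110574 × 0.4903 ≈ 0.271097 m.
Worst case both components are at the extreme and orthogonal: √(0.55287² + 0.271097²) ≈ 0.615759 m.

0.6 meters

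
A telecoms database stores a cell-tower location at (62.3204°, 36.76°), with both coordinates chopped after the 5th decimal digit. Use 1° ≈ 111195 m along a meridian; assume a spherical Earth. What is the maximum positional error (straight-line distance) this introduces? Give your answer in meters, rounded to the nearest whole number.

1 meters

Truncating at 5 decimal places can drop up to a full unit in the last place, so each coordinate may be off by as much as 1e-05°.
Latitude error → 1e-05 × 111195 = 1.11195 m along the meridian.
Longitude error → 1e-05 × 111195 × cos 62.3204° = 1e-05 × 111195 × 0.4645 ≈ 0.516531 m.
Worst case both components are at the extreme and orthogonal: √(1.11195² + 0.516531²) ≈ 1.22607 m.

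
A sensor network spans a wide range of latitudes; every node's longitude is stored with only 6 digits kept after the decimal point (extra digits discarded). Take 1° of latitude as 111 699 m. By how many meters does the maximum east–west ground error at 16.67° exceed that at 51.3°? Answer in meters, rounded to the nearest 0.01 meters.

0.04 meters

Truncating at 6 decimal places can drop up to a full unit in the last place, so the longitude may be off by as much as 1e-06°.
At 16.67°: 1e-06° × 111699 × cos 16.67° = 1e-06 × 111699 × 0.9580 ≈ 0.107 m.
Error at 51.3° = 1e-06° × 111699 × cos 51.3° ≈ 0.1117 × 0.6252 = 0.069839 m.
So the lower-latitude error exceeds the higher by 0.107 − 0.069839 = 0.037166 m.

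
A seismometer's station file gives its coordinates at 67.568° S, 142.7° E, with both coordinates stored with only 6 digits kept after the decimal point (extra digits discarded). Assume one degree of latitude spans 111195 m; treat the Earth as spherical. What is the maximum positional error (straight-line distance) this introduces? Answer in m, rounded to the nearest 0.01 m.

Truncating at 6 decimal places can drop up to a full unit in the last place, so each coordinate may be off by as much as 1e-06°.
North–south component: 1e-06° × 111195 = 0.111195 m.
E–W at 67.568°: 1e-06° × 111195 × cos 67.568° = 1e-06 × 111195 × 0.3816 ≈ 0.0424305 m.
Combining orthogonally: (0.111195² + 0.0424305²)^½ ≈ 0.119015 m.

0.12 m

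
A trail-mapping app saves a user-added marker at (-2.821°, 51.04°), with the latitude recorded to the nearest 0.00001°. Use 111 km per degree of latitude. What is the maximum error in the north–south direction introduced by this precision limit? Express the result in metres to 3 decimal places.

Rounding to 5 decimal places leaves the latitude within ±5e-06° of the true value.
North–south distance: 5e-06° × 111000 m/° = 0.555 m.

0.555 metres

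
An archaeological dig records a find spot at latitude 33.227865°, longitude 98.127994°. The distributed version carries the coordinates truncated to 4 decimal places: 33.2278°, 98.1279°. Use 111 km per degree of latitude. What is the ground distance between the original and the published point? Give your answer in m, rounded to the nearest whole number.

11 m

Δlat = 33.227865 − 33.2278 = +0.000065°; Δlon = 98.127994 − 98.1279 = +0.000094°.
North–south shift: 0.000065 × 111000 = 7.215 m.
East–west at this latitude: 0.000094° × 111000 × cos 33.2278° ≈ 0.000094 × 92851.3 = 8.72803 m.
Combined displacement = (7.215² + 8.72803²)^½ ≈ 11.3241 m.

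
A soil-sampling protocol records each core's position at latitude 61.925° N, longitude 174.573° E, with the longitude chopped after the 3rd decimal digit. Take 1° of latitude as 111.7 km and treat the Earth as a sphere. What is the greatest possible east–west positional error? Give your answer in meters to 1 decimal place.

52.6 meters

Truncating at 3 decimal places can drop up to a full unit in the last place, so the longitude may be off by as much as 0.001°.
At latitude 61.925° a degree of longitude spans 111700 m × cos 61.925° = 111700 × 0.4706 ≈ 52569 m.
Maximum E–W displacement: 0.001 × 52569 = 52.569 m.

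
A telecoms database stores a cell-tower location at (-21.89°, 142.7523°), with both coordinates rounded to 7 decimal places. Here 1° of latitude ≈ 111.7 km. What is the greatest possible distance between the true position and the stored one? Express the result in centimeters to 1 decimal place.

0.8 centimeters

Rounding to 7 decimal places leaves each coordinate within ±5e-08° of the true value.
N–S: 5e-08° × 111700 m/° = 0.005585 m.
East–west component at 21.89°: 5e-08° × 111700 × cos 21.89° ≈ 5e-08 × 103647 ≈ 0.00518233 m.
Worst case both components are at the extreme and orthogonal: √(0.005585² + 0.00518233²) ≈ 0.00761897 m.
That is 0.00761897 m = 0.7619 cm.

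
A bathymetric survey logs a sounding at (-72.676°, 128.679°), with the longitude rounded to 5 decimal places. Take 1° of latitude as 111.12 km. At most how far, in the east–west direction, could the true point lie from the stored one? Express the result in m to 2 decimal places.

0.17 m

Rounding to 5 decimal places leaves the longitude within ±5e-06° of the true value.
Parallels shrink by cos φ, so at 72.676° a degree of longitude is 111120 × 0.2978 ≈ 33088.7 m.
East–west error: 5e-06° × 33088.7 m/° ≈ 0.165444 m.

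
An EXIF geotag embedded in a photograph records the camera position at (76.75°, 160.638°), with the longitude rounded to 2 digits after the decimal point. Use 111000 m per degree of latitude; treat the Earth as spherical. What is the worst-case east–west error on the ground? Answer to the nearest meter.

Rounding to 2 decimal places leaves the longitude within ±0.005° of the true value.
One degree of longitude at 76.75° is 111000 × cos 76.75° ≈ 111000 × 0.2292 = 25441.2 m.
East–west error: 0.005° × 25441.2 m/° ≈ 127.206 m.

127 meters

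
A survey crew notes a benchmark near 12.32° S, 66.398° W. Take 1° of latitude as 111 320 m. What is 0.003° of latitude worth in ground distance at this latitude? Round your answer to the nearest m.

Along a meridian 0.003° is 0.003 × 111320 = 333.96 m.

334 m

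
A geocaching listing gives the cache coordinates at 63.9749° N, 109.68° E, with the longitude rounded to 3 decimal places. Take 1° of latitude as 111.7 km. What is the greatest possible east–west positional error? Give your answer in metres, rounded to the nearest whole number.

Rounding to 3 decimal places leaves the longitude within ±0.0005° of the true value.
Parallels shrink by cos φ, so at 63.9749° a degree of longitude is 111700 × 0.4388 ≈ 49010 m.
Maximum E–W displacement: 0.0005 × 49010 = 24.505 m.

25 metres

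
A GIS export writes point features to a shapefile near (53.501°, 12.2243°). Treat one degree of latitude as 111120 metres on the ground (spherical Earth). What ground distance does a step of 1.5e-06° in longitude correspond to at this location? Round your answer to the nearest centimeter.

One degree of longitude here spans 111120 × cos 53.501° = 111120 × 0.5948 ≈ 66095.1 m; 1.5e-06° of that is 0.0991427 m.
That is 0.0991427 m = 9.9143 cm.

10 centimeters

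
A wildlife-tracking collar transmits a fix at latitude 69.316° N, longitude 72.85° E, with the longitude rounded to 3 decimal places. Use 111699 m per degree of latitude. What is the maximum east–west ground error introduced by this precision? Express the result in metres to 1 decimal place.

19.7 metres

Rounding to 3 decimal places leaves the longitude within ±0.0005° of the true value.
Parallels shrink by cos φ, so at 69.316° a degree of longitude is 111699 × 0.3532 ≈ 39453.6 m.
Maximum E–W displacement: 0.0005 × 39453.6 = 19.7268 m.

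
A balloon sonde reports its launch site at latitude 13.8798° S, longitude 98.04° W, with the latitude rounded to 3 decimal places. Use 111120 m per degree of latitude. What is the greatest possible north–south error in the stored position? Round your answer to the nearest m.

Rounding to 3 decimal places leaves the latitude within ±0.0005° of the true value.
Along the meridian that is 0.0005° × 111120 m/° = 55.56 m.

56 m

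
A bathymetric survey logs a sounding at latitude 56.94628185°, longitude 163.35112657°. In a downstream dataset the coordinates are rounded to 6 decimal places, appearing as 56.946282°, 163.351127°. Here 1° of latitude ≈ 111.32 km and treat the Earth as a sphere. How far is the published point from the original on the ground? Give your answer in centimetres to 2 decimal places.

Δlat = 56.94628185 − 56.946282 = -0.00000015°; Δlon = 163.35112657 − 163.351127 = -0.00000043°.
N–S: -0.00000015° × 111320 m/° = -0.016698 m.
E–W at 56.9463°: -0.00000043° × 111320 × cos 56.9463° = -0.00000043 × 111320 × 0.5454 ≈ -0.0261082 m.
Distance: √(0.016698² + 0.0261082²) ≈ 0.0309913 m.
That is 0.0309913 m = 3.0991 cm.

3.10 centimetres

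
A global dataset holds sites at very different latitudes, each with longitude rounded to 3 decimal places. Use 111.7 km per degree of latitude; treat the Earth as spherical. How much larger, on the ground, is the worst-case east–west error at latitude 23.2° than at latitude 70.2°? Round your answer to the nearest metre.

Rounding to 3 decimal places leaves the longitude within ±0.0005° of the true value.
At 23.2°: 0.0005° × 111700 × cos 23.2° = 0.0005 × 111700 × 0.9191 ≈ 51.334 m.
At 70.2°: 0.0005° × 111700 × cos 70.2° = 0.0005 × 111700 × 0.3387 ≈ 18.919 m.
Difference: 51.334 − 18.919 = 32.415 m.

32 metres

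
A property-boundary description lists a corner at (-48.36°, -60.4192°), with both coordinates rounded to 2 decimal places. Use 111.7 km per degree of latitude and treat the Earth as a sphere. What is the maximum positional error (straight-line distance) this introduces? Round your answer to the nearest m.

Rounding to 2 decimal places leaves each coordinate within ±0.005° of the true value.
Latitude error → 0.005 × 111700 = 558.5 m along the meridian.
E–W at 48.36°: 0.005° × 111700 × cos 48.36° = 0.005 × 111700 × 0.6644 ≈ 371.094 m.
Worst case both components are at the extreme and orthogonal: √(558.5² + 371.094²) ≈ 670.547 m.

671 m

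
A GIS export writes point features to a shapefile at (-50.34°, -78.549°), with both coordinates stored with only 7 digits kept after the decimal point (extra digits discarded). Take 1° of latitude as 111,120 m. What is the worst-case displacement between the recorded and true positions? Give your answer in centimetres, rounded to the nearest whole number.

1 centimetres

Truncating at 7 decimal places can drop up to a full unit in the last place, so each coordinate may be off by as much as 1e-07°.
Latitude error → 1e-07 × 111120 = 0.011112 m along the meridian.
E–W at 50.34°: 1e-07° × 111120 × cos 50.34° = 1e-07 × 111120 × 0.6382 ≈ 0.00709202 m.
The two errors are perpendicular, so the maximum displacement is √(0.011112² + 0.00709202²) ≈ 0.0131823 m.
That is 0.0131823 m = 1.3182 cm.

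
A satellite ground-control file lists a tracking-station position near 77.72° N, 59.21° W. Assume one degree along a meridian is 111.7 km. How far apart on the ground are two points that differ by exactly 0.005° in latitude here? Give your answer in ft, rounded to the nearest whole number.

1832 ft

0.005° × 111700 m/° = 558.5 m.
Converting: 558.5 m × 3.2808 ft/m ≈ 1832.3 ft.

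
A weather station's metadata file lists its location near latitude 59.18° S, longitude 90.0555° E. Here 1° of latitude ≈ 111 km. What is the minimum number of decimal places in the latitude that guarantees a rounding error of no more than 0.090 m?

6

One degree of latitude covers 111000 m.
N decimal places → at most half a unit in the last place, 0.5 × 10⁻ᴺ° = 111000/2 × 10⁻ᴺ m.
Setting 55500 × 10⁻ᴺ ≤ 0.090 gives 10ᴺ ≥ 6.167e+05, i.e. N ≥ 5.79.
So 6 decimal places suffice (0.0555 m); 5 would allow up to 0.555 m.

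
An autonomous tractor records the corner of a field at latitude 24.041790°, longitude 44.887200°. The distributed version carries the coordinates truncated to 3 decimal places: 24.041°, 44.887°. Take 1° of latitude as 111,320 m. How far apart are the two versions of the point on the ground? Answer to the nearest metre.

The latitude changed by +0.000790° and the longitude by +0.000200°.
North–south shift: 0.000790 × 111320 = 87.9428 m.
E–W at 24.041°: 0.000200° × 111320 × cos 24.041° = 0.000200 × 111320 × 0.9133 ≈ 20.3327 m.
Distance: √(87.9428² + 20.3327²) ≈ 90.2627 m.

90 metres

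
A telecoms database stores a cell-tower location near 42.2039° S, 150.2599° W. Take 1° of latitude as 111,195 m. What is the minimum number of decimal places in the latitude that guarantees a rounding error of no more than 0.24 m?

6

One degree of latitude covers 111195 m.
Rounding to N decimal places gives at most 0.5 × 10⁻ᴺ degrees of error, i.e. 0.5 × 10⁻ᴺ × 111195 m.
Need 0.5 × 111195 × 10⁻ᴺ ≤ 0.24 → 10⁻ᴺ ≤ 4.317e-06, so N ≥ 5.36.
At 5 places the error can reach 0.556 m, but 6 places keeps it to 0.0556 m.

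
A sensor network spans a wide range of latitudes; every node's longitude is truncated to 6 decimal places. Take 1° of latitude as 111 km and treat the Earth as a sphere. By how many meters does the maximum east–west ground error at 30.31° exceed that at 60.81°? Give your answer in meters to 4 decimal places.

Truncating at 6 decimal places can drop up to a full unit in the last place, so the longitude may be off by as much as 1e-06°.
Error at 30.31° = 1e-06° × 111000 × cos 30.31° ≈ 0.111 × 0.8633 = 0.095827 m.
Error at 60.81° = 1e-06° × 111000 × cos 60.81° ≈ 0.111 × 0.4877 = 0.054136 m.
So the lower-latitude error exceeds the higher by 0.095827 − 0.054136 = 0.041692 m.

0.0417 meters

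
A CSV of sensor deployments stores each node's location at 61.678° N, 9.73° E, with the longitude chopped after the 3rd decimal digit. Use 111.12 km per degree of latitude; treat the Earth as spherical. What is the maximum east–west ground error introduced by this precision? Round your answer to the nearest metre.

Truncating at 3 decimal places can drop up to a full unit in the last place, so the longitude may be off by as much as 0.001°.
At latitude 61.678° a degree of longitude spans 111120 m × cos 61.678° = 111120 × 0.4744 ≈ 52718.2 m.
East–west error: 0.001° × 52718.2 m/° ≈ 52.7182 m.

53 metres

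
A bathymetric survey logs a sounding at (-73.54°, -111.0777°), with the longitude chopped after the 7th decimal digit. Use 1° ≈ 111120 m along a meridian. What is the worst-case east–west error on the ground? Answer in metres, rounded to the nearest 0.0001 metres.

Truncating at 7 decimal places can drop up to a full unit in the last place, so the longitude may be off by as much as 1e-07°.
Parallels shrink by cos φ, so at 73.54° a degree of longitude is 111120 × 0.2833 ≈ 31485.4 m.
So at most 1e-07° × 31485.4 ≈ 0.00314854 m east–west.

0.0031 metres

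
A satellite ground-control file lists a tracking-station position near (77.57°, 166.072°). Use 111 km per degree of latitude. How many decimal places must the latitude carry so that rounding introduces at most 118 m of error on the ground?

3 decimal places

One degree of latitude covers 111000 m.
Rounding to N decimal places gives at most 0.5 × 10⁻ᴺ degrees of error, i.e. 0.5 × 10⁻ᴺ × 111000 m.
Need 0.5 × 111000 × 10⁻ᴺ ≤ 118 → 10⁻ᴺ ≤ 2.126e-03, so N ≥ 2.67.
At 2 places the error can reach 555 m, but 3 places keeps it to 55.5 m.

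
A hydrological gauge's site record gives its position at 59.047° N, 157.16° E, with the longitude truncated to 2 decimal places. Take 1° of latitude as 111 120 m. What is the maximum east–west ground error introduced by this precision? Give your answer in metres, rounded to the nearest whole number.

Truncating at 2 decimal places can drop up to a full unit in the last place, so the longitude may be off by as much as 0.01°.
Parallels shrink by cos φ, so at 59.047° a degree of longitude is 111120 × 0.5143 ≈ 57152.9 m.
Maximum E–W displacement: 0.01 × 57152.9 = 571.529 m.

572 metres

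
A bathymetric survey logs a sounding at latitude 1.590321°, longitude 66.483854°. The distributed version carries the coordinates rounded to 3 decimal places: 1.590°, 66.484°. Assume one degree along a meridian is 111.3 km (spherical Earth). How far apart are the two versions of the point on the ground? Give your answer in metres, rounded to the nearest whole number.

39 metres

Δlat = 1.590321 − 1.590 = +0.000321°; Δlon = 66.483854 − 66.484 = -0.000146°.
North–south shift: 0.000321 × 111300 = 35.7273 m.
E–W at 1.59°: -0.000146° × 111300 × cos 1.59° = -0.000146 × 111300 × 0.9996 ≈ -16.2435 m.
Hypotenuse of the two orthogonal shifts: √(35.7273² + 16.2435²) = 39.2466 m.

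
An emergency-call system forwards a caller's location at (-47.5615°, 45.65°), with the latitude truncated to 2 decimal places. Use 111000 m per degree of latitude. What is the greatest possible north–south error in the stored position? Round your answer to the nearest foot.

Truncating at 2 decimal places can drop up to a full unit in the last place, so the latitude may be off by as much as 0.01°.
So the N–S error is at most 0.01 × 111000 = 1110 m.
In feet: 1110 m ÷ 0.3048 ≈ 3641.7 ft.

3642 feet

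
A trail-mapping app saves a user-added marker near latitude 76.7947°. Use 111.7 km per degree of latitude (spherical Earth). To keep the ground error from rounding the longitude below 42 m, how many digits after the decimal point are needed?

3 decimal places

At 76.7947° one degree of longitude covers 111700 × cos 76.7947° ≈ 111700 × 0.2284 ≈ 25516.9 m.
Rounding to N decimal places gives at most 0.5 × 10⁻ᴺ degrees of error, i.e. 0.5 × 10⁻ᴺ × 25516.9 m.
Setting 12758.4 × 10⁻ᴺ ≤ 42 gives 10ᴺ ≥ 303.8, i.e. N ≥ 2.48.
N = 2 would give 128 m (too coarse); N = 3 gives 12.8 m ≤ 42 m.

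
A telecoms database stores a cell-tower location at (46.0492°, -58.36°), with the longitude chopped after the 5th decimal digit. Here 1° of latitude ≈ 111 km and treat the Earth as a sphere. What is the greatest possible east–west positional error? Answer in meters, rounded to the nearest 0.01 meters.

Truncating at 5 decimal places can drop up to a full unit in the last place, so the longitude may be off by as much as 1e-05°.
One degree of longitude at 46.0492° is 111000 × cos 46.0492° ≈ 111000 × 0.6940 = 77038.5 m.
Maximum E–W displacement: 1e-05 × 77038.5 = 0.770385 m.

0.77 meters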